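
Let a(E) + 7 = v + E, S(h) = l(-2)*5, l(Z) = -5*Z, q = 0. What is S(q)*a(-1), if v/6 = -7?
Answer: -2500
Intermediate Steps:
v = -42 (v = 6*(-7) = -42)
S(h) = 50 (S(h) = -5*(-2)*5 = 10*5 = 50)
a(E) = -49 + E (a(E) = -7 + (-42 + E) = -49 + E)
S(q)*a(-1) = 50*(-49 - 1) = 50*(-50) = -2500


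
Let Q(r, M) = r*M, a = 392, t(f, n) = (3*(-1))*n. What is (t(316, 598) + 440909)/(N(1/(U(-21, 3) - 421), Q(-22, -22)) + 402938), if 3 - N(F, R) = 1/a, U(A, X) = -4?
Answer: 172133080/157952871 ≈ 1.0898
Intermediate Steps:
t(f, n) = -3*n
Q(r, M) = M*r
N(F, R) = 1175/392 (N(F, R) = 3 - 1/392 = 1175/392)
(t(316, 598) + 440909)/(N(1/(U(-21, 3) - 421), Q(-22, -22)) + 402938) = (-3*598 + 440909)/(1175/392 + 402938) = (-1794 + 440909)/(157952871/392) = 439115*(392/157952871) = 172133080/157952871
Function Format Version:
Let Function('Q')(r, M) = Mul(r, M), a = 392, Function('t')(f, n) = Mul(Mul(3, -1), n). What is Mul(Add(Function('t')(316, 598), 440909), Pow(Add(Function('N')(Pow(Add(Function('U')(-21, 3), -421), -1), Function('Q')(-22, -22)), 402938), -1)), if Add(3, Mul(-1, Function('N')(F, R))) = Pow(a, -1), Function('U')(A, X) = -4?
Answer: Rational(172133080, 157952871) ≈ 1.0898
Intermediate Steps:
Function('t')(f, n) = Mul(-3, n)
Function('Q')(r, M) = Mul(M, r)
Function('N')(F, R) = Rational(1175, 392) (Function('N')(F, R) = Add(3, Mul(-1, Pow(392, -1))) = Add(3, Mul(-1, Rational(1, 392))) = Add(3, Rational(-1, 392)) = Rational(1175, 392))
Mul(Add(Function('t')(316, 598), 440909), Pow(Add(Function('N')(Pow(Add(Function('U')(-21, 3), -421), -1), Function('Q')(-22, -22)), 402938), -1)) = Mul(Add(Mul(-3, 598), 440909), Pow(Add(Rational(1175, 392), 402938), -1)) = Mul(Add(-1794, 440909), Pow(Rational(157952871, 392), -1)) = Mul(439115, Rational(392, 157952871)) = Rational(172133080, 157952871)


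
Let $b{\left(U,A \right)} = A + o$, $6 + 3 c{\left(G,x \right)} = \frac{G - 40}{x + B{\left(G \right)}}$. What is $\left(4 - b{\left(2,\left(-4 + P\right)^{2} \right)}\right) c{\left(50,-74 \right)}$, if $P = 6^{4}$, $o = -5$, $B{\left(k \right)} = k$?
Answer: $\frac{128532635}{36} \approx 3.5704 \cdot 10^{6}$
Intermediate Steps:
$P = 1296$
$c{\left(G,x \right)} = -2 + \frac{-40 + G}{3 \left(G + x\right)}$ ($c{\left(G,x \right)} = -2 + \frac{\left(G - 40\right) \frac{1}{x + G}}{3} = -2 + \frac{\left(-40 + G\right) \frac{1}{G + x}}{3} = -2 + \frac{\frac{1}{G + x} \left(-40 + G\right)}{3} = -2 + \frac{-40 + G}{3 \left(G + x\right)}$)
$b{\left(U,A \right)} = -5 + A$ ($b{\left(U,A \right)} = A - 5 = -5 + A$)
$\left(4 - b{\left(2,\left(-4 + P\right)^{2} \right)}\right) c{\left(50,-74 \right)} = \left(4 - \left(-5 + \left(-4 + 1296\right)^{2}\right)\right) \frac{-40 - -444 - 250}{3 \left(50 - 74\right)} = \left(4 - \left(-5 + 1292^{2}\right)\right) \frac{-40 + 444 - 250}{3 \left(-24\right)} = \left(4 - \left(-5 + 1669264\right)\right) \frac{1}{3} \left(- \frac{1}{24}\right) 154 = \left(4 - 1669259\right) \left(- \frac{77}{36}\right) = \left(-1669255\right) \left(- \frac{77}{36}\right) = \frac{128532635}{36}$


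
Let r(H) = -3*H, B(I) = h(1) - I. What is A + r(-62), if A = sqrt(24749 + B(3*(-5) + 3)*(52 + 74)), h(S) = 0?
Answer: 186 + sqrt(26261) ≈ 348.05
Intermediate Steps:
B(I) = -I (B(I) = 0 - I = -I)
A = sqrt(26261) (A = sqrt(24749 + (-(3*(-5) + 3))*(52 + 74)) = sqrt(24749 - (-15 + 3)*126) = sqrt(24749 - 1*(-12)*126) = sqrt(24749 + 12*126) = sqrt(24749 + 1512) = sqrt(26261) ≈ 162.05)
A + r(-62) = sqrt(26261) - 3*(-62) = sqrt(26261) + 186 = 186 + sqrt(26261)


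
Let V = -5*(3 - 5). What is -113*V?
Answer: -1130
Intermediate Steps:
V = 10 (V = -5*(-2) = 10)
-113*V = -113*10 = -1130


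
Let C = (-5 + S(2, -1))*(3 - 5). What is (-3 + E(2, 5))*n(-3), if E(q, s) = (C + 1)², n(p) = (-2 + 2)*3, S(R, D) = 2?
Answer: 0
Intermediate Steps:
C = 6 (C = (-5 + 2)*(3 - 5) = -3*(-2) = 6)
n(p) = 0 (n(p) = 0*3 = 0)
E(q, s) = 49 (E(q, s) = (6 + 1)² = 7² = 49)
(-3 + E(2, 5))*n(-3) = (-3 + 49)*0 = 46*0 = 0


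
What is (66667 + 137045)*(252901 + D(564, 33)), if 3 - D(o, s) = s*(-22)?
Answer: 51667474560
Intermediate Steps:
D(o, s) = 3 + 22*s (D(o, s) = 3 - s*(-22) = 3 - (-22)*s = 3 + 22*s)
(66667 + 137045)*(252901 + D(564, 33)) = (66667 + 137045)*(252901 + (3 + 22*33)) = 203712*(252901 + (3 + 726)) = 203712*(252901 + 729) = 203712*253630 = 51667474560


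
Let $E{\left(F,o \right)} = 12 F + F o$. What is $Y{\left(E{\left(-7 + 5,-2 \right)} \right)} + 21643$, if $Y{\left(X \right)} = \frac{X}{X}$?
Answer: $21644$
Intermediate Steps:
$Y{\left(X \right)} = 1$
$Y{\left(E{\left(-7 + 5,-2 \right)} \right)} + 21643 = 1 + 21643 = 21644$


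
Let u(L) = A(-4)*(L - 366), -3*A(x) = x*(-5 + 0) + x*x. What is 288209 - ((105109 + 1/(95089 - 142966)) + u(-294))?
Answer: 8387092861/47877 ≈ 1.7518e+5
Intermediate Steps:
A(x) = -x**2/3 + 5*x/3 (A(x) = -(x*(-5 + 0) + x*x)/3 = -(x*(-5) + x**2)/3 = -(-5*x + x**2)/3 = -(x**2 - 5*x)/3 = -x**2/3 + 5*x/3)
u(L) = 4392 - 12*L (u(L) = ((1/3)*(-4)*(5 - 1*(-4)))*(L - 366) = ((1/3)*(-4)*(5 + 4))*(-366 + L) = ((1/3)*(-4)*9)*(-366 + L) = -12*(-366 + L) = 4392 - 12*L)
288209 - ((105109 + 1/(95089 - 142966)) + u(-294)) = 288209 - ((105109 + 1/(95089 - 142966)) + (4392 - 12*(-294))) = 288209 - ((105109 + 1/(-47877)) + (4392 + 3528)) = 288209 - ((105109 - 1/47877) + 7920) = 288209 - (5032303592/47877 + 7920) = 288209 - 1*5411489432/47877 = 288209 - 5411489432/47877 = 8387092861/47877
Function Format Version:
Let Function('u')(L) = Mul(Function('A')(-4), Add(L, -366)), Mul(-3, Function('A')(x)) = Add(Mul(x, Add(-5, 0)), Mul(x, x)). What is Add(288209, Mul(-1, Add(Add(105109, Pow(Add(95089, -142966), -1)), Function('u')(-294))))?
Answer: Rational(8387092861, 47877) ≈ 1.7518e+5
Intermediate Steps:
Function('A')(x) = Add(Mul(Rational(-1, 3), Pow(x, 2)), Mul(Rational(5, 3), x)) (Function('A')(x) = Mul(Rational(-1, 3), Add(Mul(x, Add(-5, 0)), Mul(x, x))) = Mul(Rational(-1, 3), Add(Mul(x, -5), Pow(x, 2))) = Mul(Rational(-1, 3), Add(Mul(-5, x), Pow(x, 2))) = Mul(Rational(-1, 3), Add(Pow(x, 2), Mul(-5, x))) = Add(Mul(Rational(-1, 3), Pow(x, 2)), Mul(Rational(5, 3), x)))
Function('u')(L) = Add(4392, Mul(-12, L)) (Function('u')(L) = Mul(Mul(Rational(1, 3), -4, Add(5, Mul(-1, -4))), Add(L, -366)) = Mul(Mul(Rational(1, 3), -4, Add(5, 4)), Add(-366, L)) = Mul(Mul(Rational(1, 3), -4, 9), Add(-366, L)) = Mul(-12, Add(-366, L)) = Add(4392, Mul(-12, L)))
Add(288209, Mul(-1, Add(Add(105109, Pow(Add(95089, -142966), -1)), Function('u')(-294)))) = Add(288209, Mul(-1, Add(Add(105109, Pow(Add(95089, -142966), -1)), Add(4392, Mul(-12, -294))))) = Add(288209, Mul(-1, Add(Add(105109, Pow(-47877, -1)), Add(4392, 3528)))) = Add(288209, Mul(-1, Add(Add(105109, Rational(-1, 47877)), 7920))) = Add(288209, Mul(-1, Add(Rational(5032303592, 47877), 7920))) = Add(288209, Mul(-1, Rational(5411489432, 47877))) = Add(288209, Rational(-5411489432, 47877)) = Rational(8387092861, 47877)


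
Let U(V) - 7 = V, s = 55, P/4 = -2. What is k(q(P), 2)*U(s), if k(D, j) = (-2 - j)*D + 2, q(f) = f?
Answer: 2108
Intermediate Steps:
P = -8 (P = 4*(-2) = -8)
U(V) = 7 + V
k(D, j) = 2 + D*(-2 - j) (k(D, j) = D*(-2 - j) + 2 = 2 + D*(-2 - j))
k(q(P), 2)*U(s) = (2 - 2*(-8) - 1*(-8)*2)*(7 + 55) = (2 + 16 + 16)*62 = 34*62 = 2108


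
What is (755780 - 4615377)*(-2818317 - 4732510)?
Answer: 29143149236719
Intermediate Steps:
(755780 - 4615377)*(-2818317 - 4732510) = -3859597*(-7550827) = 29143149236719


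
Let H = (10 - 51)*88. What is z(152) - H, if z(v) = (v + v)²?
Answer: 96024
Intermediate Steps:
z(v) = 4*v² (z(v) = (2*v)² = 4*v²)
H = -3608 (H = -41*88 = -3608)
z(152) - H = 4*152² - 1*(-3608) = 4*23104 + 3608 = 92416 + 3608 = 96024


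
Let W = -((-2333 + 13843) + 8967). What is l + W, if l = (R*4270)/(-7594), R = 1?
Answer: -77753304/3797 ≈ -20478.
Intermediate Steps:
l = -2135/3797 (l = (1*4270)/(-7594) = 4270*(-1/7594) = -2135/3797 ≈ -0.56229)
W = -20477 (W = -(11510 + 8967) = -1*20477 = -20477)
l + W = -2135/3797 - 20477 = -77753304/3797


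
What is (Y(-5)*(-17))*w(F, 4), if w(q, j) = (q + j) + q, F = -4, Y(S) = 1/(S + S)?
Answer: -34/5 ≈ -6.8000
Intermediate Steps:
Y(S) = 1/(2*S)
w(q, j) = j + 2*q (w(q, j) = (j + q) + q = j + 2*q)
(Y(-5)*(-17))*w(F, 4) = (((½)/(-5))*(-17))*(4 + 2*(-4)) = (((½)*(-⅕))*(-17))*(4 - 8) = -⅒*(-17)*(-4) = (17/10)*(-4) = -34/5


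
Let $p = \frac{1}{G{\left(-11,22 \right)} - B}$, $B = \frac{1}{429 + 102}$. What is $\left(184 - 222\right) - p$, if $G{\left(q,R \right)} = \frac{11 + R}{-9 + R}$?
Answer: $- \frac{672283}{17510} \approx -38.394$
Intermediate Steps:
$B = \frac{1}{531} \approx 0.0018832$
$G{\left(q,R \right)} = \frac{11 + R}{-9 + R}$
$p = \frac{6903}{17510}$ ($p = \frac{1}{\frac{11 + 22}{-9 + 22} - \frac{1}{531}} = \frac{1}{\frac{1}{13} \cdot 33 - \frac{1}{531}} = \frac{1}{\frac{33}{13} - \frac{1}{531}} = \frac{1}{\frac{17510}{6903}} = \frac{6903}{17510} \approx 0.39423$)
$\left(184 - 222\right) - p = \left(184 - 222\right) - \frac{6903}{17510} = -38 - \frac{6903}{17510} = - \frac{672283}{17510}$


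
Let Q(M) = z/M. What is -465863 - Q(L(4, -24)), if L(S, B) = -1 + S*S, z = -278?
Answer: -6987667/15 ≈ -4.6584e+5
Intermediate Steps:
L(S, B) = -1 + S²
Q(M) = -278/M
-465863 - Q(L(4, -24)) = -465863 - (-278)/(-1 + 4²) = -465863 - (-278)/(-1 + 16) = -465863 - (-278)/15 = -465863 - 1*(-278/15) = -465863 + 278/15 = -6987667/15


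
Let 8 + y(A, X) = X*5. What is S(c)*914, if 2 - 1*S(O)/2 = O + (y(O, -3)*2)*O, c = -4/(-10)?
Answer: 36560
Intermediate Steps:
y(A, X) = -8 + 5*X (y(A, X) = -8 + X*5 = -8 + 5*X)
c = ⅖ (c = -4*(-⅒) = ⅖ ≈ 0.40000)
S(O) = 4 + 90*O (S(O) = 4 - 2*(O + ((-8 + 5*(-3))*2)*O) = 4 - 2*(O + ((-8 - 15)*2)*O) = 4 - 2*(O + (-23*2)*O) = 4 - 2*(O - 46*O) = 4 - (-90)*O = 4 + 90*O)
S(c)*914 = (4 + 90*(⅖))*914 = (4 + 36)*914 = 40*914 = 36560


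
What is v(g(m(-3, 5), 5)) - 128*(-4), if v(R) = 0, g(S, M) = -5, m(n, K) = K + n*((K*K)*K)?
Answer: 512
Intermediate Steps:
m(n, K) = K + n*K³ (m(n, K) = K + n*(K²*K) = K + n*K³)
v(g(m(-3, 5), 5)) - 128*(-4) = 0 - 128*(-4) = 0 + 512 = 512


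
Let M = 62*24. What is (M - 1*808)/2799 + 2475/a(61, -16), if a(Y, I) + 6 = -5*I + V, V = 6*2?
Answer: 6986005/240714 ≈ 29.022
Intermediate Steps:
V = 12
M = 1488
a(Y, I) = 6 - 5*I (a(Y, I) = -6 + (-5*I + 12) = -6 + (12 - 5*I) = 6 - 5*I)
(M - 1*808)/2799 + 2475/a(61, -16) = (1488 - 1*808)/2799 + 2475/(6 - 5*(-16)) = (1488 - 808)*(1/2799) + 2475/(6 + 80) = 680*(1/2799) + 2475/86 = 680/2799 + 2475*(1/86) = 680/2799 + 2475/86 = 6986005/240714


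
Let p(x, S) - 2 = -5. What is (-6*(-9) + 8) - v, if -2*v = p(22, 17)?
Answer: 121/2 ≈ 60.500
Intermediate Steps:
p(x, S) = -3 (p(x, S) = 2 - 5 = -3)
v = 3/2 (v = -½*(-3) = 3/2 ≈ 1.5000)
(-6*(-9) + 8) - v = (-6*(-9) + 8) - 1*3/2 = (54 + 8) - 3/2 = 62 - 3/2 = 121/2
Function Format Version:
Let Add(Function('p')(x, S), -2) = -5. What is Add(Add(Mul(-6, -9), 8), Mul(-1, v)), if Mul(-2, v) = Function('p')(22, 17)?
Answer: Rational(121, 2) ≈ 60.500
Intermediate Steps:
Function('p')(x, S) = -3 (Function('p')(x, S) = Add(2, -5) = -3)
v = Rational(3, 2) (v = Mul(Rational(-1, 2), -3) = Rational(3, 2) ≈ 1.5000)
Add(Add(Mul(-6, -9), 8), Mul(-1, v)) = Add(Add(Mul(-6, -9), 8), Mul(-1, Rational(3, 2))) = Add(Add(54, 8), Rational(-3, 2)) = Add(62, Rational(-3, 2)) = Rational(121, 2)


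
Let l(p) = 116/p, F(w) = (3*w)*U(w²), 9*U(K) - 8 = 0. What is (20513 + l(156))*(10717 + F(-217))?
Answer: 24333094940/117 ≈ 2.0798e+8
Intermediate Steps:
U(K) = 8/9 (U(K) = 8/9 + (⅑)*0 = 8/9 + 0 = 8/9)
F(w) = 8*w/3 (F(w) = (3*w)*(8/9) = 8*w/3)
(20513 + l(156))*(10717 + F(-217)) = (20513 + 116/156)*(10717 + (8/3)*(-217)) = (20513 + 116*(1/156))*(10717 - 1736/3) = (20513 + 29/39)*(30415/3) = (800036/39)*(30415/3) = 24333094940/117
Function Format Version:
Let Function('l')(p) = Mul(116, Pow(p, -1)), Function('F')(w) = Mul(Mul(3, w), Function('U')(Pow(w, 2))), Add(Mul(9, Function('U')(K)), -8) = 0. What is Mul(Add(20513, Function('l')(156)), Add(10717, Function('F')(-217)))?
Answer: Rational(24333094940, 117) ≈ 2.0798e+8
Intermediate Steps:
Function('U')(K) = Rational(8, 9) (Function('U')(K) = Add(Rational(8, 9), Mul(Rational(1, 9), 0)) = Add(Rational(8, 9), 0) = Rational(8, 9))
Function('F')(w) = Mul(Rational(8, 3), w) (Function('F')(w) = Mul(Mul(3, w), Rational(8, 9)) = Mul(Rational(8, 3), w))
Mul(Add(20513, Function('l')(156)), Add(10717, Function('F')(-217))) = Mul(Add(20513, Mul(116, Pow(156, -1))), Add(10717, Mul(Rational(8, 3), -217))) = Mul(Add(20513, Mul(116, Rational(1, 156))), Add(10717, Rational(-1736, 3))) = Mul(Add(20513, Rational(29, 39)), Rational(30415, 3)) = Mul(Rational(800036, 39), Rational(30415, 3)) = Rational(24333094940, 117)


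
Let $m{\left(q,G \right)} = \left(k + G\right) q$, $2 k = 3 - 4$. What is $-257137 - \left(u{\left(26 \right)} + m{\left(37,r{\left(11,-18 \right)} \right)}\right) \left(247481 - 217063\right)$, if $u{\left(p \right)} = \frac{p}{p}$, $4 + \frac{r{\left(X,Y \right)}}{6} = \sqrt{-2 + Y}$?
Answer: $27286362 - 13505592 i \sqrt{5} \approx 2.7286 \cdot 10^{7} - 3.0199 \cdot 10^{7} i$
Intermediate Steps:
$r{\left(X,Y \right)} = -24 + 6 \sqrt{-2 + Y}$
$k = - \frac{1}{2}$ ($k = \frac{3 - 4}{2} = \frac{1}{2} \left(-1\right) = - \frac{1}{2} \approx -0.5$)
$u{\left(p \right)} = 1$
$m{\left(q,G \right)} = q \left(- \frac{1}{2} + G\right)$ ($m{\left(q,G \right)} = \left(- \frac{1}{2} + G\right) q = q \left(- \frac{1}{2} + G\right)$)
$-257137 - \left(u{\left(26 \right)} + m{\left(37,r{\left(11,-18 \right)} \right)}\right) \left(247481 - 217063\right) = -257137 - \left(1 + 37 \left(- \frac{1}{2} - \left(24 - 6 \sqrt{-2 - 18}\right)\right)\right) \left(247481 - 217063\right) = -257137 - \left(1 + 37 \left(- \frac{1}{2} - \left(24 - 6 \sqrt{-20}\right)\right)\right) 30418 = -257137 - \left(1 + 37 \left(- \frac{1}{2} - \left(24 - 6 \cdot 2 i \sqrt{5}\right)\right)\right) 30418 = -257137 - \left(1 + 37 \left(- \frac{1}{2} - \left(24 - 12 i \sqrt{5}\right)\right)\right) 30418 = -257137 - \left(1 + 37 \left(- \frac{49}{2} + 12 i \sqrt{5}\right)\right) 30418 = -257137 - \left(1 - \left(\frac{1813}{2} - 444 i \sqrt{5}\right)\right) 30418 = -257137 - \left(- \frac{1811}{2} + 444 i \sqrt{5}\right) 30418 = -257137 - \left(-27543499 + 13505592 i \sqrt{5}\right) = -257137 + \left(27543499 - 13505592 i \sqrt{5}\right) = 27286362 - 13505592 i \sqrt{5}$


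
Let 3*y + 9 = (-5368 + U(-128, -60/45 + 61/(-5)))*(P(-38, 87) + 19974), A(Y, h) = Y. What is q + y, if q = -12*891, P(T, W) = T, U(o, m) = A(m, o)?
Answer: -1609775003/45 ≈ -3.5773e+7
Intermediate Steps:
U(o, m) = m
q = -10692
y = -1609293863/45 (y = -3 + ((-5368 + (-60/45 + 61/(-5)))*(-38 + 19974))/3 = -3 + ((-5368 + (-60*1/45 + 61*(-⅕)))*19936)/3 = -3 + ((-5368 + (-4/3 - 61/5))*19936)/3 = -3 + ((-5368 - 203/15)*19936)/3 = -3 + (-80723/15*19936)/3 = -3 + (⅓)*(-1609293728/15) = -3 - 1609293728/45 = -1609293863/45 ≈ -3.5762e+7)
q + y = -10692 - 1609293863/45 = -1609775003/45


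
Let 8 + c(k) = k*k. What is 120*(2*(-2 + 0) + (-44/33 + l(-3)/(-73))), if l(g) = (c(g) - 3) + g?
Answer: -46120/73 ≈ -631.78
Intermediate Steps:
c(k) = -8 + k**2 (c(k) = -8 + k*k = -8 + k**2)
l(g) = -11 + g + g**2 (l(g) = ((-8 + g**2) - 3) + g = (-11 + g**2) + g = -11 + g + g**2)
120*(2*(-2 + 0) + (-44/33 + l(-3)/(-73))) = 120*(2*(-2 + 0) + (-44/33 + (-11 - 3 + (-3)**2)/(-73))) = 120*(2*(-2) + (-44*1/33 + (-11 - 3 + 9)*(-1/73))) = 120*(-4 + (-4/3 - 5*(-1/73))) = 120*(-4 + (-4/3 + 5/73)) = 120*(-4 - 277/219) = 120*(-1153/219) = -46120/73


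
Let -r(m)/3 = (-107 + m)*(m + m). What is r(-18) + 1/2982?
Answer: -40256999/2982 ≈ -13500.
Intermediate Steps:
r(m) = -6*m*(-107 + m) (r(m) = -3*(-107 + m)*(m + m) = -3*(-107 + m)*2*m = -6*m*(-107 + m))
r(-18) + 1/2982 = 6*(-18)*(107 - 1*(-18)) + 1/2982 = 6*(-18)*(107 + 18) + 1/2982 = 6*(-18)*125 + 1/2982 = -13500 + 1/2982 = -40256999/2982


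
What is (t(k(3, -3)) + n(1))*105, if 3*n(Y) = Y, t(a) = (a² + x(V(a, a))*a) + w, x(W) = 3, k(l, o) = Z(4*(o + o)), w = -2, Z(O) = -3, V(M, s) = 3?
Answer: -175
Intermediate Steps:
k(l, o) = -3
t(a) = -2 + a² + 3*a (t(a) = (a² + 3*a) - 2 = -2 + a² + 3*a)
n(Y) = Y/3
(t(k(3, -3)) + n(1))*105 = ((-2 + (-3)² + 3*(-3)) + (⅓)*1)*105 = ((-2 + 9 - 9) + ⅓)*105 = (-2 + ⅓)*105 = -5/3*105 = -175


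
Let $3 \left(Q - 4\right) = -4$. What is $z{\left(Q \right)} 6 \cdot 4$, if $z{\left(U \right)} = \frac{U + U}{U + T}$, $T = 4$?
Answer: $\frac{96}{5} \approx 19.2$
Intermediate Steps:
$Q = \frac{8}{3}$ ($Q = 4 + \frac{1}{3} \left(-4\right) = 4 - \frac{4}{3} = \frac{8}{3} \approx 2.6667$)
$z{\left(U \right)} = \frac{2 U}{4 + U}$ ($z{\left(U \right)} = \frac{U + U}{U + 4} = \frac{2 U}{4 + U}$)
$z{\left(Q \right)} 6 \cdot 4 = 2 \cdot \frac{8}{3} \frac{1}{4 + \frac{8}{3}} \cdot 6 \cdot 4 = 2 \cdot \frac{8}{3} \frac{1}{\frac{20}{3}} \cdot 6 \cdot 4 = 2 \cdot \frac{8}{3} \cdot \frac{3}{20} \cdot 6 \cdot 4 = \frac{4}{5} \cdot 6 \cdot 4 = \frac{24}{5} \cdot 4 = \frac{96}{5}$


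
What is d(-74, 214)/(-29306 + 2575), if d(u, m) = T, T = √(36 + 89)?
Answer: -5*√5/26731 ≈ -0.00041825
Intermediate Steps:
T = 5*√5 (T = √125 = 5*√5 ≈ 11.180)
d(u, m) = 5*√5
d(-74, 214)/(-29306 + 2575) = (5*√5)/(-29306 + 2575) = (5*√5)/(-26731) = (5*√5)*(-1/26731) = -5*√5/26731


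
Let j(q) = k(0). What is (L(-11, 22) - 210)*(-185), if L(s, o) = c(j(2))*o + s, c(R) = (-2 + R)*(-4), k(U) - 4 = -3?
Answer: 24605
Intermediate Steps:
k(U) = 1 (k(U) = 4 - 3 = 1)
j(q) = 1
c(R) = 8 - 4*R
L(s, o) = s + 4*o (L(s, o) = (8 - 4*1)*o + s = (8 - 4)*o + s = 4*o + s = s + 4*o)
(L(-11, 22) - 210)*(-185) = ((-11 + 4*22) - 210)*(-185) = ((-11 + 88) - 210)*(-185) = (77 - 210)*(-185) = -133*(-185) = 24605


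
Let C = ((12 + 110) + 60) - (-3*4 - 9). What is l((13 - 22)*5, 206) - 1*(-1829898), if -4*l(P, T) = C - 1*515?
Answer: 1829976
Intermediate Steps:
C = 203 (C = (122 + 60) - (-12 - 9) = 182 - 1*(-21) = 182 + 21 = 203)
l(P, T) = 78 (l(P, T) = -(203 - 1*515)/4 = -(203 - 515)/4 = -¼*(-312) = 78)
l((13 - 22)*5, 206) - 1*(-1829898) = 78 - 1*(-1829898) = 78 + 1829898 = 1829976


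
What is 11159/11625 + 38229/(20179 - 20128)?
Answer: 148327078/197625 ≈ 750.55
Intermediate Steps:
11159/11625 + 38229/(20179 - 20128) = 11159*(1/11625) + 38229/51 = 11159/11625 + 38229*(1/51) = 11159/11625 + 12743/17 = 148327078/197625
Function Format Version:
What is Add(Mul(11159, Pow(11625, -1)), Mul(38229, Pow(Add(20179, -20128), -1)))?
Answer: Rational(148327078, 197625) ≈ 750.55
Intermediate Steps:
Add(Mul(11159, Pow(11625, -1)), Mul(38229, Pow(Add(20179, -20128), -1))) = Add(Mul(11159, Rational(1, 11625)), Mul(38229, Pow(51, -1))) = Add(Rational(11159, 11625), Mul(38229, Rational(1, 51))) = Add(Rational(11159, 11625), Rational(12743, 17)) = Rational(148327078, 197625)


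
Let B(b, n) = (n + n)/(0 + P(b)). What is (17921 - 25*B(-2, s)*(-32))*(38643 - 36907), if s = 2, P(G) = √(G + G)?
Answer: 31110856 - 2777600*I ≈ 3.1111e+7 - 2.7776e+6*I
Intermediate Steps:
P(G) = √2*√G (P(G) = √(2*G) = √2*√G)
B(b, n) = n*√2/√b (B(b, n) = (n + n)/(0 + √2*√b) = (2*n)/((√2*√b)) = (2*n)*(√2/(2*√b)) = n*√2/√b)
(17921 - 25*B(-2, s)*(-32))*(38643 - 36907) = (17921 - 50*√2/√(-2)*(-32))*(38643 - 36907) = (17921 - 50*√2*(-I*√2/2)*(-32))*1736 = (17921 - (-50)*I*(-32))*1736 = (17921 + (50*I)*(-32))*1736 = (17921 - 1600*I)*1736 = 31110856 - 2777600*I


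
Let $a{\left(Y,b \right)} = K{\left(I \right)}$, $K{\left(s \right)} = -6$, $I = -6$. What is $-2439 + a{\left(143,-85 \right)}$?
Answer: $-2445$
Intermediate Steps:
$a{\left(Y,b \right)} = -6$
$-2439 + a{\left(143,-85 \right)} = -2439 - 6 = -2445$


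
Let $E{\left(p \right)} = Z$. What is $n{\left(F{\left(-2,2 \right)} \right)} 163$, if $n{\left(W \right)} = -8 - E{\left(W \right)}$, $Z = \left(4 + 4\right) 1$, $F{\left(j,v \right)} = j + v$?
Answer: $-2608$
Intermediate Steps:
$Z = 8$ ($Z = 8 \cdot 1 = 8$)
$E{\left(p \right)} = 8$
$n{\left(W \right)} = -16$ ($n{\left(W \right)} = -8 - 8 = -16$)
$n{\left(F{\left(-2,2 \right)} \right)} 163 = \left(-16\right) 163 = -2608$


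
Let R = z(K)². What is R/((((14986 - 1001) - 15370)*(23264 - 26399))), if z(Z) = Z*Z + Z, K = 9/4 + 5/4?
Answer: 1323/23157200 ≈ 5.7131e-5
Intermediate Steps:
K = 7/2 (K = 9*(¼) + 5*(¼) = 9/4 + 5/4 = 7/2 ≈ 3.5000)
z(Z) = Z + Z² (z(Z) = Z² + Z = Z + Z²)
R = 3969/16 (R = (7*(1 + 7/2)/2)² = ((7/2)*(9/2))² = (63/4)² = 3969/16 ≈ 248.06)
R/((((14986 - 1001) - 15370)*(23264 - 26399))) = 3969/(16*((((14986 - 1001) - 15370)*(23264 - 26399)))) = 3969/(16*(((13985 - 15370)*(-3135)))) = 3969/(16*((-1385*(-3135)))) = (3969/16)/4341975 = (3969/16)*(1/4341975) = 1323/23157200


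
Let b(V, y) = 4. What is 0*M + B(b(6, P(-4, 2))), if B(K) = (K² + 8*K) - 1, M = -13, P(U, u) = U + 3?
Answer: 47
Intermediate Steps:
P(U, u) = 3 + U
B(K) = -1 + K² + 8*K
0*M + B(b(6, P(-4, 2))) = 0*(-13) + (-1 + 4² + 8*4) = 0 + (-1 + 16 + 32) = 0 + 47 = 47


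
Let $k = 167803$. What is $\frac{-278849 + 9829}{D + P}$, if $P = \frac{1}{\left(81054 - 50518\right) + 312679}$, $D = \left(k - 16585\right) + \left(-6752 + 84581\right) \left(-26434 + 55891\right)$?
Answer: $- \frac{46165849650}{393454823884133} \approx -0.00011733$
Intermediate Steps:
$D = 2292760071$ ($D = \left(167803 - 16585\right) + \left(-6752 + 84581\right) \left(-26434 + 55891\right) = 151218 + 77829 \cdot 29457 = 151218 + 2292608853 = 2292760071$)
$P = \frac{1}{343215}$ ($P = \frac{1}{\left(81054 - 50518\right) + 312679} = \frac{1}{30536 + 312679} = \frac{1}{343215} \approx 2.9136 \cdot 10^{-6}$)
$\frac{-278849 + 9829}{D + P} = \frac{-278849 + 9829}{2292760071 + \frac{1}{343215}} = - \frac{269020}{\frac{786909647768266}{343215}} = \left(-269020\right) \frac{343215}{786909647768266} = - \frac{46165849650}{393454823884133}$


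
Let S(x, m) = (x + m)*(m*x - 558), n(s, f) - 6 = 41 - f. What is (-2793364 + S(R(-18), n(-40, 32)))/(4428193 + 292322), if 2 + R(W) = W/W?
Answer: -2801386/4720515 ≈ -0.59345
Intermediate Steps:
n(s, f) = 47 - f (n(s, f) = 6 + (41 - f) = 47 - f)
R(W) = -1 (R(W) = -2 + W/W = -2 + 1 = -1)
S(x, m) = (-558 + m*x)*(m + x) (S(x, m) = (m + x)*(-558 + m*x) = (-558 + m*x)*(m + x))
(-2793364 + S(R(-18), n(-40, 32)))/(4428193 + 292322) = (-2793364 + (-558*(47 - 1*32) - 558*(-1) + (47 - 1*32)*(-1)**2 - (47 - 1*32)**2))/(4428193 + 292322) = (-2793364 + (-558*(47 - 32) + 558 + (47 - 32)*1 - (47 - 32)**2))/4720515 = (-2793364 + (-558*15 + 558 + 15*1 - 1*15**2))*(1/4720515) = (-2793364 + (-8370 + 558 + 15 - 1*225))*(1/4720515) = (-2793364 + (-8370 + 558 + 15 - 225))*(1/4720515) = (-2793364 - 8022)*(1/4720515) = -2801386*1/4720515 = -2801386/4720515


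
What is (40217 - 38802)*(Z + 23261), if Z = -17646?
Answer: 7945225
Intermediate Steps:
(40217 - 38802)*(Z + 23261) = (40217 - 38802)*(-17646 + 23261) = 1415*5615 = 7945225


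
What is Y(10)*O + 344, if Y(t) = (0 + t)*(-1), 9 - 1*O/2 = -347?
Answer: -6776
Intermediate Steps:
O = 712 (O = 18 - 2*(-347) = 18 + 694 = 712)
Y(t) = -t (Y(t) = t*(-1) = -t)
Y(10)*O + 344 = -1*10*712 + 344 = -10*712 + 344 = -7120 + 344 = -6776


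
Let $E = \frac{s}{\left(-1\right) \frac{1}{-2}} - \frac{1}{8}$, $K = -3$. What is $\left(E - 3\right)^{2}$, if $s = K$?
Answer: $\frac{5329}{64} \approx 83.266$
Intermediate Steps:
$s = -3$
$E = - \frac{49}{8}$ ($E = - \frac{3}{\left(-1\right) \frac{1}{-2}} - \frac{1}{8} = - \frac{3}{\left(-1\right) \left(- \frac{1}{2}\right)} - \frac{1}{8} = - 3 \frac{1}{\frac{1}{2}} - \frac{1}{8} = \left(-3\right) 2 - \frac{1}{8} = -6 - \frac{1}{8} = - \frac{49}{8} \approx -6.125$)
$\left(E - 3\right)^{2} = \left(- \frac{49}{8} - 3\right)^{2} = \left(- \frac{73}{8}\right)^{2} = \frac{5329}{64}$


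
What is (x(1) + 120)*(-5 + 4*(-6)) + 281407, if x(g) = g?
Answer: 277898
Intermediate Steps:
(x(1) + 120)*(-5 + 4*(-6)) + 281407 = (1 + 120)*(-5 + 4*(-6)) + 281407 = 121*(-5 - 24) + 281407 = 121*(-29) + 281407 = -3509 + 281407 = 277898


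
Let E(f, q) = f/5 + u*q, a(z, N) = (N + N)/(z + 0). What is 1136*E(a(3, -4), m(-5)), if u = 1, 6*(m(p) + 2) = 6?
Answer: -26128/15 ≈ -1741.9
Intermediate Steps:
m(p) = -1 (m(p) = -2 + (⅙)*6 = -2 + 1 = -1)
a(z, N) = 2*N/z (a(z, N) = (2*N)/z = 2*N/z)
E(f, q) = q + f/5 (E(f, q) = f/5 + 1*q = f/5 + q = q + f/5)
1136*E(a(3, -4), m(-5)) = 1136*(-1 + (2*(-4)/3)/5) = 1136*(-1 + (2*(-4)*(⅓))/5) = 1136*(-1 + (⅕)*(-8/3)) = 1136*(-1 - 8/15) = 1136*(-23/15) = -26128/15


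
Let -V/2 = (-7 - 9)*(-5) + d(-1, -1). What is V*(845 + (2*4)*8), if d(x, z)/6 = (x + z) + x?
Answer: -112716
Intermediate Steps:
d(x, z) = 6*z + 12*x (d(x, z) = 6*((x + z) + x) = 6*(z + 2*x) = 6*z + 12*x)
V = -124 (V = -2*((-7 - 9)*(-5) + (6*(-1) + 12*(-1))) = -2*(-16*(-5) + (-6 - 12)) = -2*(80 - 18) = -2*62 = -124)
V*(845 + (2*4)*8) = -124*(845 + (2*4)*8) = -124*(845 + 8*8) = -124*(845 + 64) = -124*909 = -112716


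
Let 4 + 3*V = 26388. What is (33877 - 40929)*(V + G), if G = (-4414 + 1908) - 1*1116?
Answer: -109432936/3 ≈ -3.6478e+7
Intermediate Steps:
V = 26384/3 (V = -4/3 + (1/3)*26388 = -4/3 + 8796 = 26384/3 ≈ 8794.7)
G = -3622 (G = -2506 - 1116 = -3622)
(33877 - 40929)*(V + G) = (33877 - 40929)*(26384/3 - 3622) = -7052*15518/3 = -109432936/3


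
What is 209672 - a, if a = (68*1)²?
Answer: 205048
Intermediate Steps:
a = 4624 (a = 68² = 4624)
209672 - a = 209672 - 1*4624 = 209672 - 4624 = 205048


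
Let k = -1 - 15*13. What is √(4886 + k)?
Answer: √4690 ≈ 68.484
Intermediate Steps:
k = -196 (k = -1 - 195 = -196)
√(4886 + k) = √(4886 - 196) = √4690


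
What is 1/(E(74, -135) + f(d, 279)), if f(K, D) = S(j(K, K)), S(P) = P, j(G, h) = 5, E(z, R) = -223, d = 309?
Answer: -1/218 ≈ -0.0045872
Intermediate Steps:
f(K, D) = 5
1/(E(74, -135) + f(d, 279)) = 1/(-223 + 5) = 1/(-218) = -1/218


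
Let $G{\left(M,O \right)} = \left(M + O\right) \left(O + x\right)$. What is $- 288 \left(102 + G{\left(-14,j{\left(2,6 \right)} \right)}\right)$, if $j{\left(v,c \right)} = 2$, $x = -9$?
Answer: $-53568$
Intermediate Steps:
$G{\left(M,O \right)} = \left(-9 + O\right) \left(M + O\right)$ ($G{\left(M,O \right)} = \left(M + O\right) \left(O - 9\right) = \left(M + O\right) \left(-9 + O\right) = \left(-9 + O\right) \left(M + O\right)$)
$- 288 \left(102 + G{\left(-14,j{\left(2,6 \right)} \right)}\right) = - 288 \left(102 - \left(-80 - 4\right)\right) = - 288 \left(102 + \left(4 + 126 - 18 - 28\right)\right) = - 288 \left(102 + 84\right) = \left(-288\right) 186 = -53568$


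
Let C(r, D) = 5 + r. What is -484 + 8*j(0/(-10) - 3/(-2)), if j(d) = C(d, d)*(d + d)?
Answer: -328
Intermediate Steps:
j(d) = 2*d*(5 + d) (j(d) = (5 + d)*(d + d) = (5 + d)*(2*d) = 2*d*(5 + d))
-484 + 8*j(0/(-10) - 3/(-2)) = -484 + 8*(2*(0/(-10) - 3/(-2))*(5 + (0/(-10) - 3/(-2)))) = -484 + 8*(2*(0*(-1/10) - 3*(-1/2))*(5 + (0*(-1/10) - 3*(-1/2)))) = -484 + 8*(2*(0 + 3/2)*(5 + (0 + 3/2))) = -484 + 8*(2*(3/2)*(5 + 3/2)) = -484 + 8*(2*(3/2)*(13/2)) = -484 + 8*(39/2) = -484 + 156 = -328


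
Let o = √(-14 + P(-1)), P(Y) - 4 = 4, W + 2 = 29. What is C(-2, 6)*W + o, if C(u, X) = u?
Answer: -54 + I*√6 ≈ -54.0 + 2.4495*I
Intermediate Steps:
W = 27 (W = -2 + 29 = 27)
P(Y) = 8 (P(Y) = 4 + 4 = 8)
o = I*√6 (o = √(-14 + 8) = √(-6) = I*√6 ≈ 2.4495*I)
C(-2, 6)*W + o = -2*27 + I*√6 = -54 + I*√6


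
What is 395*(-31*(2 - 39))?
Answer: 453065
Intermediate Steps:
395*(-31*(2 - 39)) = 395*(-31*(-37)) = 395*1147 = 453065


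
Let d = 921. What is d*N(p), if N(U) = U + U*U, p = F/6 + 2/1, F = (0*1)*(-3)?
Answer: 5526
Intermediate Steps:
F = 0 (F = 0*(-3) = 0)
p = 2 (p = 0/6 + 2/1 = 0*(⅙) + 2*1 = 0 + 2 = 2)
N(U) = U + U²
d*N(p) = 921*(2*(1 + 2)) = 921*(2*3) = 921*6 = 5526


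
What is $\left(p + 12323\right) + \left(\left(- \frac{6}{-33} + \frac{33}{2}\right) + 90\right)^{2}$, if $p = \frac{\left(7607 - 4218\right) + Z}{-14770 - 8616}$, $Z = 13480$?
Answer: $\frac{12195152565}{514492} \approx 23703.0$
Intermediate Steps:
$p = - \frac{16869}{23386}$ ($p = \frac{\left(7607 - 4218\right) + 13480}{-14770 - 8616} = \frac{\left(7607 - 4218\right) + 13480}{-23386} = \left(3389 + 13480\right) \left(- \frac{1}{23386}\right) = 16869 \left(- \frac{1}{23386}\right) = - \frac{16869}{23386} \approx -0.72133$)
$\left(p + 12323\right) + \left(\left(- \frac{6}{-33} + \frac{33}{2}\right) + 90\right)^{2} = \left(- \frac{16869}{23386} + 12323\right) + \left(\left(- \frac{6}{-33} + \frac{33}{2}\right) + 90\right)^{2} = \frac{288168809}{23386} + \left(\left(\left(-6\right) \left(- \frac{1}{33}\right) + 33 \cdot \frac{1}{2}\right) + 90\right)^{2} = \frac{288168809}{23386} + \left(\left(\frac{2}{11} + \frac{33}{2}\right) + 90\right)^{2} = \frac{288168809}{23386} + \left(\frac{367}{22} + 90\right)^{2} = \frac{288168809}{23386} + \left(\frac{2347}{22}\right)^{2} = \frac{288168809}{23386} + \frac{5508409}{484} = \frac{12195152565}{514492}$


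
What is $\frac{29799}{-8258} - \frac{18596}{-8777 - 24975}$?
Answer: $- \frac{53263130}{17420251} \approx -3.0575$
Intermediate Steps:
$\frac{29799}{-8258} - \frac{18596}{-8777 - 24975} = 29799 \left(- \frac{1}{8258}\right) - \frac{18596}{-33752} = - \frac{29799}{8258} - - \frac{4649}{8438} = - \frac{29799}{8258} + \frac{4649}{8438} = - \frac{53263130}{17420251}$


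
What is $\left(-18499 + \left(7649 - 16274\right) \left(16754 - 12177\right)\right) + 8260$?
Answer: $-39486864$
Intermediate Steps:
$\left(-18499 + \left(7649 - 16274\right) \left(16754 - 12177\right)\right) + 8260 = \left(-18499 - 39476625\right) + 8260 = -39495124 + 8260 = -39486864$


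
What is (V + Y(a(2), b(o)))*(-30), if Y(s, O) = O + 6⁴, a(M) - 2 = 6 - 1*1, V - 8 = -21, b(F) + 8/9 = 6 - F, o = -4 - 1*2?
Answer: -116470/3 ≈ -38823.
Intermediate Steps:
o = -6 (o = -4 - 2 = -6)
b(F) = 46/9 - F (b(F) = -8/9 + (6 - F) = 46/9 - F)
V = -13 (V = 8 - 21 = -13)
a(M) = 7 (a(M) = 2 + (6 - 1*1) = 2 + (6 - 1) = 2 + 5 = 7)
Y(s, O) = 1296 + O (Y(s, O) = O + 1296 = 1296 + O)
(V + Y(a(2), b(o)))*(-30) = (-13 + (1296 + (46/9 - 1*(-6))))*(-30) = (-13 + (1296 + (46/9 + 6)))*(-30) = (-13 + (1296 + 100/9))*(-30) = (-13 + 11764/9)*(-30) = (11647/9)*(-30) = -116470/3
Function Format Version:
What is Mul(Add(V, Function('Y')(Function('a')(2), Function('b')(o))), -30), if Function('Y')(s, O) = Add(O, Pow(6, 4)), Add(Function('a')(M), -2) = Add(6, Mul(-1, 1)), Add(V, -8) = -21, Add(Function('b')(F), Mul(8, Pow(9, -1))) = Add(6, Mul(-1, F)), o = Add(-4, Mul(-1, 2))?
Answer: Rational(-116470, 3) ≈ -38823.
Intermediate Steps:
o = -6 (o = Add(-4, -2) = -6)
Function('b')(F) = Add(Rational(46, 9), Mul(-1, F)) (Function('b')(F) = Add(Rational(-8, 9), Add(6, Mul(-1, F))) = Add(Rational(46, 9), Mul(-1, F)))
V = -13 (V = Add(8, -21) = -13)
Function('a')(M) = 7 (Function('a')(M) = Add(2, Add(6, Mul(-1, 1))) = Add(2, Add(6, -1)) = Add(2, 5) = 7)
Function('Y')(s, O) = Add(1296, O) (Function('Y')(s, O) = Add(O, 1296) = Add(1296, O))
Mul(Add(V, Function('Y')(Function('a')(2), Function('b')(o))), -30) = Mul(Add(-13, Add(1296, Add(Rational(46, 9), Mul(-1, -6)))), -30) = Mul(Add(-13, Add(1296, Add(Rational(46, 9), 6))), -30) = Mul(Add(-13, Add(1296, Rational(100, 9))), -30) = Mul(Add(-13, Rational(11764, 9)), -30) = Mul(Rational(11647, 9), -30) = Rational(-116470, 3)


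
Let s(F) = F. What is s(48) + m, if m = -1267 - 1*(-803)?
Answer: -416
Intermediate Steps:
m = -464 (m = -1267 + 803 = -464)
s(48) + m = 48 - 464 = -416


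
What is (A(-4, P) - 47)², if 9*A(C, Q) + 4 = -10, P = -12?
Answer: 190969/81 ≈ 2357.6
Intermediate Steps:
A(C, Q) = -14/9 (A(C, Q) = -4/9 + (⅑)*(-10) = -4/9 - 10/9 = -14/9)
(A(-4, P) - 47)² = (-14/9 - 47)² = (-437/9)² = 190969/81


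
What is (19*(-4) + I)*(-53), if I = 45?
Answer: 1643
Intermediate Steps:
(19*(-4) + I)*(-53) = (19*(-4) + 45)*(-53) = (-76 + 45)*(-53) = -31*(-53) = 1643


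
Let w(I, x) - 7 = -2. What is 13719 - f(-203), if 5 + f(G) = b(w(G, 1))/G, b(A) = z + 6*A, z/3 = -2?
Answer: 2785996/203 ≈ 13724.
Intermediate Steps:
z = -6 (z = 3*(-2) = -6)
w(I, x) = 5 (w(I, x) = 7 - 2 = 5)
b(A) = -6 + 6*A
f(G) = -5 + 24/G (f(G) = -5 + (-6 + 6*5)/G = -5 + (-6 + 30)/G = -5 + 24/G)
13719 - f(-203) = 13719 - (-5 + 24/(-203)) = 13719 - (-5 + 24*(-1/203)) = 13719 - (-5 - 24/203) = 13719 - 1*(-1039/203) = 13719 + 1039/203 = 2785996/203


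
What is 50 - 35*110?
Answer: -3800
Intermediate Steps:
50 - 35*110 = 50 - 3850 = -3800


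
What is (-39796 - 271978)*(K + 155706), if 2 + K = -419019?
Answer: 82094770810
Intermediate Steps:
K = -419021 (K = -2 - 419019 = -419021)
(-39796 - 271978)*(K + 155706) = (-39796 - 271978)*(-419021 + 155706) = -311774*(-263315) = 82094770810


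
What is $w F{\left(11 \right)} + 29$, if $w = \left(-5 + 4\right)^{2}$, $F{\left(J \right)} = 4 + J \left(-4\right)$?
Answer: $-11$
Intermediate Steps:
$F{\left(J \right)} = 4 - 4 J$
$w = 1$ ($w = \left(-1\right)^{2} = 1$)
$w F{\left(11 \right)} + 29 = 1 \left(4 - 44\right) + 29 = 1 \left(-40\right) + 29 = -40 + 29 = -11$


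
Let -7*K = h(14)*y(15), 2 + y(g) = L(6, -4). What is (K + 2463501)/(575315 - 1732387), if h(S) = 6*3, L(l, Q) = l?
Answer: -17244435/8099504 ≈ -2.1291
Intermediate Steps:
y(g) = 4 (y(g) = -2 + 6 = 4)
h(S) = 18
K = -72/7 (K = -18*4/7 = -⅐*72 = -72/7 ≈ -10.286)
(K + 2463501)/(575315 - 1732387) = (-72/7 + 2463501)/(575315 - 1732387) = (17244435/7)/(-1157072) = (17244435/7)*(-1/1157072) = -17244435/8099504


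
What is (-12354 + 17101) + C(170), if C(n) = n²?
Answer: 33647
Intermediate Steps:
(-12354 + 17101) + C(170) = (-12354 + 17101) + 170² = 4747 + 28900 = 33647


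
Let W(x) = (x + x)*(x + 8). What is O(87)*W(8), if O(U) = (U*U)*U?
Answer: 168576768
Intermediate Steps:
O(U) = U**3 (O(U) = U**2*U = U**3)
W(x) = 2*x*(8 + x) (W(x) = (2*x)*(8 + x) = 2*x*(8 + x))
O(87)*W(8) = 87**3*(2*8*(8 + 8)) = 658503*(2*8*16) = 658503*256 = 168576768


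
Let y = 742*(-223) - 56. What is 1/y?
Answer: -1/165522 ≈ -6.0415e-6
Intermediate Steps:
y = -165522 (y = -165466 - 56 = -165522)
1/y = 1/(-165522) = -1/165522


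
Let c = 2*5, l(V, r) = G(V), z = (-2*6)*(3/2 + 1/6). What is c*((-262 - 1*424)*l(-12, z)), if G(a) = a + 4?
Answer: 54880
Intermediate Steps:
z = -20 (z = -12*(3*(1/2) + 1*(1/6)) = -12*(3/2 + 1/6) = -12*5/3 = -20)
G(a) = 4 + a
l(V, r) = 4 + V
c = 10
c*((-262 - 1*424)*l(-12, z)) = 10*((-262 - 1*424)*(4 - 12)) = 10*((-262 - 424)*(-8)) = 10*(-686*(-8)) = 10*5488 = 54880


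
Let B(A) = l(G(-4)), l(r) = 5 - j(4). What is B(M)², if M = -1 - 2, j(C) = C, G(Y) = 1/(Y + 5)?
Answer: 1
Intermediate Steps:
G(Y) = 1/(5 + Y)
l(r) = 1 (l(r) = 5 - 1*4 = 5 - 4 = 1)
M = -3
B(A) = 1
B(M)² = 1² = 1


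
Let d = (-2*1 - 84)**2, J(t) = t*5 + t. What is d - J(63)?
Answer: 7018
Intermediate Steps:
J(t) = 6*t (J(t) = 5*t + t = 6*t)
d = 7396 (d = (-2 - 84)**2 = (-86)**2 = 7396)
d - J(63) = 7396 - 6*63 = 7396 - 1*378 = 7396 - 378 = 7018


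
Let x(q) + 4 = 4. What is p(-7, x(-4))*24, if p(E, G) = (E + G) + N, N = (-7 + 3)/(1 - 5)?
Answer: -144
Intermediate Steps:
N = 1 (N = -4/(-4) = -4*(-¼) = 1)
x(q) = 0 (x(q) = -4 + 4 = 0)
p(E, G) = 1 + E + G (p(E, G) = (E + G) + 1 = 1 + E + G)
p(-7, x(-4))*24 = (1 - 7 + 0)*24 = -6*24 = -144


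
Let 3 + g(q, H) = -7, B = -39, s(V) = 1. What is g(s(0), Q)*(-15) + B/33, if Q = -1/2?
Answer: 1637/11 ≈ 148.82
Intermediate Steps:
Q = -½ (Q = -1*½ = -½ ≈ -0.50000)
g(q, H) = -10 (g(q, H) = -3 - 7 = -10)
g(s(0), Q)*(-15) + B/33 = -10*(-15) - 39/33 = 150 - 39*1/33 = 150 - 13/11 = 1637/11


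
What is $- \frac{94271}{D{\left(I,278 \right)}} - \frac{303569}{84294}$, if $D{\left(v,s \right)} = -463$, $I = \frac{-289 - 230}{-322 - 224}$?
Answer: $\frac{1115132461}{5575446} \approx 200.01$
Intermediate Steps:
$I = \frac{173}{182}$ ($I = - \frac{519}{-546} = \left(-519\right) \left(- \frac{1}{546}\right) = \frac{173}{182} \approx 0.95055$)
$- \frac{94271}{D{\left(I,278 \right)}} - \frac{303569}{84294} = - \frac{94271}{-463} - \frac{303569}{84294} = \left(-94271\right) \left(- \frac{1}{463}\right) - \frac{43367}{12042} = \frac{94271}{463} - \frac{43367}{12042} = \frac{1115132461}{5575446}$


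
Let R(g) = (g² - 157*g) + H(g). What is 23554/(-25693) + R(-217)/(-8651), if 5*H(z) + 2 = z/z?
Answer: -11444765047/1111350715 ≈ -10.298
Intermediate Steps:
H(z) = -⅕ (H(z) = -⅖ + (z/z)/5 = -⅖ + (⅕)*1 = -⅖ + ⅕ = -⅕)
R(g) = -⅕ + g² - 157*g (R(g) = (g² - 157*g) - ⅕ = -⅕ + g² - 157*g)
23554/(-25693) + R(-217)/(-8651) = 23554/(-25693) + (-⅕ + (-217)² - 157*(-217))/(-8651) = 23554*(-1/25693) + (-⅕ + 47089 + 34069)*(-1/8651) = -23554/25693 + (405789/5)*(-1/8651) = -23554/25693 - 405789/43255 = -11444765047/1111350715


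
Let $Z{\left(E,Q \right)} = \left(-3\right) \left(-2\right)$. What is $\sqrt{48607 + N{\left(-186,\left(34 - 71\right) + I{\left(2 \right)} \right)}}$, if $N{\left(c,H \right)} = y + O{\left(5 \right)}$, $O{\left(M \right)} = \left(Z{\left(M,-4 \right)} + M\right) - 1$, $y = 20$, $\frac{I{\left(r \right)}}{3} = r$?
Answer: $\sqrt{48637} \approx 220.54$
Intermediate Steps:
$I{\left(r \right)} = 3 r$
$Z{\left(E,Q \right)} = 6$
$O{\left(M \right)} = 5 + M$ ($O{\left(M \right)} = \left(6 + M\right) - 1 = 5 + M$)
$N{\left(c,H \right)} = 30$ ($N{\left(c,H \right)} = 20 + \left(5 + 5\right) = 20 + 10 = 30$)
$\sqrt{48607 + N{\left(-186,\left(34 - 71\right) + I{\left(2 \right)} \right)}} = \sqrt{48607 + 30} = \sqrt{48637}$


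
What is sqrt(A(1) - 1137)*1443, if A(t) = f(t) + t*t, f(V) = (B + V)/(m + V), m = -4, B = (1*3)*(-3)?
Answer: 4810*I*sqrt(102) ≈ 48579.0*I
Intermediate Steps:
B = -9 (B = 3*(-3) = -9)
f(V) = (-9 + V)/(-4 + V)
A(t) = t**2 + (-9 + t)/(-4 + t) (A(t) = (-9 + t)/(-4 + t) + t*t = (-9 + t)/(-4 + t) + t**2 = t**2 + (-9 + t)/(-4 + t))
sqrt(A(1) - 1137)*1443 = sqrt((-9 + 1 + 1**2*(-4 + 1))/(-4 + 1) - 1137)*1443 = sqrt((-9 + 1 + 1*(-3))/(-3) - 1137)*1443 = sqrt(-(-9 + 1 - 3)/3 - 1137)*1443 = sqrt(-1/3*(-11) - 1137)*1443 = sqrt(11/3 - 1137)*1443 = sqrt(-3400/3)*1443 = (10*I*sqrt(102)/3)*1443 = 4810*I*sqrt(102)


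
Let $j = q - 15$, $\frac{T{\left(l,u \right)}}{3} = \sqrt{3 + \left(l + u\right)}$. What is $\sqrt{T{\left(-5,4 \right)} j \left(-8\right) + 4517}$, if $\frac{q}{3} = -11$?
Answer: $\sqrt{4517 + 1152 \sqrt{2}} \approx 78.398$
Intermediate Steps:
$q = -33$ ($q = 3 \left(-11\right) = -33$)
$T{\left(l,u \right)} = 3 \sqrt{3 + l + u}$ ($T{\left(l,u \right)} = 3 \sqrt{3 + \left(l + u\right)} = 3 \sqrt{3 + l + u}$)
$j = -48$ ($j = -33 - 15 = -48$)
$\sqrt{T{\left(-5,4 \right)} j \left(-8\right) + 4517} = \sqrt{3 \sqrt{3 - 5 + 4} \left(-48\right) \left(-8\right) + 4517} = \sqrt{3 \sqrt{2} \left(-48\right) \left(-8\right) + 4517} = \sqrt{- 144 \sqrt{2} \left(-8\right) + 4517} = \sqrt{1152 \sqrt{2} + 4517} = \sqrt{4517 + 1152 \sqrt{2}}$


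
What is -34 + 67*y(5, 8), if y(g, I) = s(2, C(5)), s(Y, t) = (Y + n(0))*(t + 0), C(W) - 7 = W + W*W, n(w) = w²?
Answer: 4924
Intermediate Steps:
C(W) = 7 + W + W² (C(W) = 7 + (W + W*W) = 7 + (W + W²) = 7 + W + W²)
s(Y, t) = Y*t (s(Y, t) = (Y + 0²)*(t + 0) = (Y + 0)*t = Y*t)
y(g, I) = 74 (y(g, I) = 2*(7 + 5 + 5²) = 2*(7 + 5 + 25) = 2*37 = 74)
-34 + 67*y(5, 8) = -34 + 67*74 = -34 + 4958 = 4924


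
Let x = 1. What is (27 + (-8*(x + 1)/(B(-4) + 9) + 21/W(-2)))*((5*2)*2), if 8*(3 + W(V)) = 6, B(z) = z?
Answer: 868/3 ≈ 289.33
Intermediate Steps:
W(V) = -9/4 (W(V) = -3 + (⅛)*6 = -3 + ¾ = -9/4)
(27 + (-8*(x + 1)/(B(-4) + 9) + 21/W(-2)))*((5*2)*2) = (27 + (-8*(1 + 1)/(-4 + 9) + 21/(-9/4)))*((5*2)*2) = (27 + (-8/(5/2) + 21*(-4/9)))*(10*2) = (27 + (-8/(5*(½)) - 28/3))*20 = (27 + (-8/5/2 - 28/3))*20 = (27 + (-8*⅖ - 28/3))*20 = (27 + (-16/5 - 28/3))*20 = (27 - 188/15)*20 = (217/15)*20 = 868/3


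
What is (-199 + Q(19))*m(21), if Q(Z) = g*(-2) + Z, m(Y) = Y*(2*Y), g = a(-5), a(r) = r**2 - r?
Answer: -211680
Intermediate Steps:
g = 30 (g = -5*(-1 - 5) = -5*(-6) = 30)
m(Y) = 2*Y**2
Q(Z) = -60 + Z (Q(Z) = 30*(-2) + Z = -60 + Z)
(-199 + Q(19))*m(21) = (-199 + (-60 + 19))*(2*21**2) = (-199 - 41)*(2*441) = -240*882 = -211680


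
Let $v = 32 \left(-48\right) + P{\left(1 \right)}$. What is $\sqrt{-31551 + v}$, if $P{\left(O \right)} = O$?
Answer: $i \sqrt{33086} \approx 181.9 i$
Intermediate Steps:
$v = -1535$ ($v = 32 \left(-48\right) + 1 = -1536 + 1 = -1535$)
$\sqrt{-31551 + v} = \sqrt{-31551 - 1535} = \sqrt{-33086} = i \sqrt{33086}$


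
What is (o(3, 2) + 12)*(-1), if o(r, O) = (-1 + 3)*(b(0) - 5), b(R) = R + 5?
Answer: -12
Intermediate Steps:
b(R) = 5 + R
o(r, O) = 0 (o(r, O) = (-1 + 3)*((5 + 0) - 5) = 2*(5 - 5) = 2*0 = 0)
(o(3, 2) + 12)*(-1) = (0 + 12)*(-1) = 12*(-1) = -12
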